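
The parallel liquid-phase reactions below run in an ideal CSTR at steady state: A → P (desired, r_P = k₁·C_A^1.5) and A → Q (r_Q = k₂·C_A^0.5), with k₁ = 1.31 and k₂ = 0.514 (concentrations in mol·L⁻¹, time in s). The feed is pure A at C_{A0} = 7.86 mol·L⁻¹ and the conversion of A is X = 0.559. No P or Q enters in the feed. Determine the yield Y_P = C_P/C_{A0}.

0.502

Exit C_A = C_{A0}(1−X) = 7.86×0.441 = 3.466 mol·L⁻¹.
In a CSTR the entire volume is at exit conditions, so r_P = 1.31×3.466^1.5 = 8.454 and r_Q = 0.514×3.466^0.5 = 0.9570.
Fraction of consumed A going to P: r_P/(r_P+r_Q) = 0.8983.
C_P = 0.8983·C_{A0}·X = 0.8983×7.86×0.559 = 3.95 mol·L⁻¹; Y_P = C_P/C_{A0} = 0.502.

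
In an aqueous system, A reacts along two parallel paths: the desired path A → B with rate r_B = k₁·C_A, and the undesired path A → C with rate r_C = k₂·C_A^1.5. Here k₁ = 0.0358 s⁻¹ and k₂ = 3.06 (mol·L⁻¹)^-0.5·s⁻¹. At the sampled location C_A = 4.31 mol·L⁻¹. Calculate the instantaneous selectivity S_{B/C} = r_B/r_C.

S_{B/C} = r_B/r_C = (k₁·C_A)/(k₂·C_A^1.5) = (k₁/k₂)·C_A^-0.5.
= (0.0358×4.310) / (3.06×4.310^1.5) = 0.1543/27.38 = 0.00564.

0.00564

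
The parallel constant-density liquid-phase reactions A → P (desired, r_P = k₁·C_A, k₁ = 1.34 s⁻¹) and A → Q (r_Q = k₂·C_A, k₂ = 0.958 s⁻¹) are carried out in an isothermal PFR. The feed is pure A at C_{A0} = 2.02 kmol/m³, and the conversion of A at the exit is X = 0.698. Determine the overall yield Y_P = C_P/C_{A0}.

0.407

C_A = C_{A0}(1−X) = 0.6100 kmol/m³.
Both paths are first order in A, so the instantaneous fraction to P is constant: dC_P/d(−C_A) = k₁/(k₁+k₂) = 0.5831.
C_P = 0.5831·(C_{A0}−C_A) = 0.5831×1.410 = 0.822 kmol/m³.
Y_P = C_P/C_{A0} = 0.8222/2.02 = 0.407.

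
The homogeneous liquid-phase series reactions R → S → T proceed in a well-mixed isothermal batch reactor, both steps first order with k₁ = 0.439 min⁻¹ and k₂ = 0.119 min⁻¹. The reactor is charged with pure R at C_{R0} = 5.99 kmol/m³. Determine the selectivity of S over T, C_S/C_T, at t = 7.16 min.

1.22

For first-order series with pure R initially, C_S(t) = k₁C_{R0}/(k₂−k₁)·(e^(−k₁t) − e^(−k₂t)).
e^(−k₁t) = e^(−0.439×7.16) = e^(−3.143) = 0.04314; e^(−k₂t) = e^(−0.8520) = 0.4265.
C_S = 0.439×5.99/(0.119−0.439) × (0.04314−0.4265) = (-8.218)×(-0.3834) = 3.151 kmol/m³.
C_R = C_{R0}e^(−k₁t) = 0.2584 kmol/m³, so C_T = C_{R0}−C_R−C_S = 2.581 kmol/m³; C_S/C_T = 1.22.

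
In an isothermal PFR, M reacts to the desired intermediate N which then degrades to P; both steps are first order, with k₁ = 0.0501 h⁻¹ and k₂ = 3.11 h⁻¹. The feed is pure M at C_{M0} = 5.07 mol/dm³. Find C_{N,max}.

For a first-order series the maximum intermediate yield is C_{N,max}/C_{M0} = (k₁/k₂)^[k₂/(k₂−k₁)].
= (0.0501/3.11)^(3.11/(3.11−0.0501)) = (0.01611)^(1.016) = 0.01506.
C_{N,max} = 0.01506×5.07 = 0.0763 mol/dm³.

0.0763 mol/dm³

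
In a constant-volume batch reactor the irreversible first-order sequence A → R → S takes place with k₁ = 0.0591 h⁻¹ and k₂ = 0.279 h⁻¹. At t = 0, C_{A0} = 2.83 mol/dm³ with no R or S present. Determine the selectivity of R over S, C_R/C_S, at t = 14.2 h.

0.243

Solving the coupled first-order balances gives C_R(t) = [k₁/(k₂−k₁)]·C_{A0}·(e^(−k₁t) − e^(−k₂t)).
e^(−k₁t) = e^(−0.0591×14.2) = e^(−0.8392) = 0.4320; e^(−k₂t) = e^(−3.962) = 0.01903.
C_R = 0.0591×2.83/(0.279−0.0591) × (0.4320−0.01903) = 0.7606×0.4130 = 0.3141 mol/dm³.
C_A = C_{A0}e^(−k₁t) = 1.223 mol/dm³, so C_S = C_{A0}−C_A−C_R = 1.293 mol/dm³; C_R/C_S = 0.243.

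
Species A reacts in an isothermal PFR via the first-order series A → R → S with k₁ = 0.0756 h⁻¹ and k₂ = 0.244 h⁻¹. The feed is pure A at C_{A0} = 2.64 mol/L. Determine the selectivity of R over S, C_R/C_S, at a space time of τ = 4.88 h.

1.29

Solving the coupled first-order balances gives C_R(τ) = [k₁/(k₂−k₁)]·C_{A0}·(e^(−k₁τ) − e^(−k₂τ)).
e^(−k₁τ) = e^(−0.0756×4.88) = e^(−0.3689) = 0.6915; e^(−k₂τ) = e^(−1.191) = 0.3040.
C_R = 0.0756×2.64/(0.244−0.0756) × (0.6915−0.3040) = 1.185×0.3875 = 0.4592 mol/L.
C_A = C_{A0}e^(−k₁τ) = 1.825 mol/L, so C_S = C_{A0}−C_A−C_R = 0.3553 mol/L; C_R/C_S = 1.29.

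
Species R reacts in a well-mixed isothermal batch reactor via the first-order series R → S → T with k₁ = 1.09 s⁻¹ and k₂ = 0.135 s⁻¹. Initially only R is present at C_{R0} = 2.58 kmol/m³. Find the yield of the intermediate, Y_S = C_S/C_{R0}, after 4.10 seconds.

0.643

The intermediate concentration in a first-order A→B→C sequence is C_S = k₁C_{R0}(e^(−k₁t) − e^(−k₂t))/(k₂−k₁).
e^(−k₁t) = e^(−1.09×4.10) = e^(−4.469) = 0.01146; e^(−k₂t) = e^(−0.5535) = 0.5749.
C_S = 1.09×2.58/(0.135−1.09) × (0.01146−0.5749) = (-2.945)×(-0.5635) = 1.659 kmol/m³.
Y_S = C_S/C_{R0} = 1.659/2.58 = 0.643.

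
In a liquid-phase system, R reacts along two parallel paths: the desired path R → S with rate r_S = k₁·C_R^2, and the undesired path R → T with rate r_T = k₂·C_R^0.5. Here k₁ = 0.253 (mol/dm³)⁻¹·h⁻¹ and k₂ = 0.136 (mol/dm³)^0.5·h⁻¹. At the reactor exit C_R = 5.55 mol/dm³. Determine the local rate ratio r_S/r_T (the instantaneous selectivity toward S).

24.3

S_{S/T} = r_S/r_T = (k₁·C_R^2)/(k₂·C_R^0.5) = (k₁/k₂)·C_R^1.5.
= (0.253×5.550^2) / (0.136×5.550^0.5) = 7.793/0.3204 = 24.3.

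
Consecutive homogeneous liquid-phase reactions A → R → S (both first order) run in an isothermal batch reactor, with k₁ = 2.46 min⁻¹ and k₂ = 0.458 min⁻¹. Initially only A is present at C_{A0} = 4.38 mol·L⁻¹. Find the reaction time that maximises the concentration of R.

0.840 min

Setting dC_R/dt = 0 gives t_opt = ln(k₂/k₁)/(k₂−k₁).
= ln(0.458/2.46)/(0.458−2.46) = ln(0.1862)/-2.002 = -1.681/-2.002 = 0.840 min.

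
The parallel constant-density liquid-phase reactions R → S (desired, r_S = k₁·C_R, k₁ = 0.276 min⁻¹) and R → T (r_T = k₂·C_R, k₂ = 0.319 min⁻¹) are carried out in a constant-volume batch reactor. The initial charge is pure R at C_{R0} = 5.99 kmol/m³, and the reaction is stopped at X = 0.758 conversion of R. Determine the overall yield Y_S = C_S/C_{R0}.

0.352

C_R = C_{R0}(1−X) = 1.450 kmol/m³.
Both paths are first order in R, so the instantaneous fraction to S is constant: dC_S/d(−C_R) = k₁/(k₁+k₂) = 0.4639.
C_S = 0.4639·(C_{R0}−C_R) = 0.4639×4.540 = 2.11 kmol/m³.
Y_S = C_S/C_{R0} = 2.106/5.99 = 0.352.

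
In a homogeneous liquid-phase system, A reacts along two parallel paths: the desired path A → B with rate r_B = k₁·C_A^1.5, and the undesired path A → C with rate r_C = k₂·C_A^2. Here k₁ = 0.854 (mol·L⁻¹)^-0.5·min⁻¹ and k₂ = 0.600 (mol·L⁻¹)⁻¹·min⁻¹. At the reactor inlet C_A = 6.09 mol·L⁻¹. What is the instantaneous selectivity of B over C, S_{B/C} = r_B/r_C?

0.577

S_{B/C} = r_B/r_C = (k₁·C_A^1.5)/(k₂·C_A^2) = (k₁/k₂)·C_A^-0.5.
= (0.854×6.090^1.5) / (0.600×6.090^2) = 12.83/22.25 = 0.577.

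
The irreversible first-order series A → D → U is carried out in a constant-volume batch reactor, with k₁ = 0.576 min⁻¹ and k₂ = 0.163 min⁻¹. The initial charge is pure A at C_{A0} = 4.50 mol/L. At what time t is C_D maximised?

The intermediate peaks when r₁ = r₂, i.e. k₁e^(−k₁t) = k₂e^(−k₂t), giving t_opt = ln(k₂/k₁)/(k₂−k₁).
= ln(0.163/0.576)/(0.163−0.576) = ln(0.2830)/-0.4130 = -1.262/-0.4130 = 3.06 min.

3.06 min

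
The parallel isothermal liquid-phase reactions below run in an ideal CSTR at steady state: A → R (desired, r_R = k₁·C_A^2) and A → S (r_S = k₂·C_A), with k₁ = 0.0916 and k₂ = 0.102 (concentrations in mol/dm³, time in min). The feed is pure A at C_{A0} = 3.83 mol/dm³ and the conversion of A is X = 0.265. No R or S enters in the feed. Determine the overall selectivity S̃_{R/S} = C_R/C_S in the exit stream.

2.53

Exit C_A = C_{A0}(1−X) = 3.83×0.735 = 2.815 mol/dm³.
In a CSTR the entire volume is at exit conditions, so r_R = 0.0916×2.815^2 = 0.7259 and r_S = 0.102×2.815 = 0.2871.
Overall selectivity = C_R/C_S = r_Rτ/(r_Sτ) = r_R/r_S = 2.53.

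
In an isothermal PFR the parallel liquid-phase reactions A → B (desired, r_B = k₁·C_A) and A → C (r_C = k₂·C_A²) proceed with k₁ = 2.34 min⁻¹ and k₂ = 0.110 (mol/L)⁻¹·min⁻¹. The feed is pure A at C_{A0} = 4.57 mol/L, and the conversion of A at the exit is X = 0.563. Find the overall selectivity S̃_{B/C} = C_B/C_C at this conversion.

6.52

C_A = C_{A0}(1−X) = 1.997 mol/L.
Along a PFR/batch, dC_B/dC_A = −r_B/(r_B+r_C) = −k₁/(k₁+k₂·C_A).
Integrating from C_{A0} to C_A: C_B = (2.34/0.110)·ln[(2.34+0.110·4.57)/(2.34+0.110·2.00)] = 21.27·ln(2.843/2.560) = 2.231 mol/L.
C_C = (C_{A0}−C_A)−C_B = 0.3420 mol/L; S̃_{B/C} = 2.231/0.3420 = 6.52.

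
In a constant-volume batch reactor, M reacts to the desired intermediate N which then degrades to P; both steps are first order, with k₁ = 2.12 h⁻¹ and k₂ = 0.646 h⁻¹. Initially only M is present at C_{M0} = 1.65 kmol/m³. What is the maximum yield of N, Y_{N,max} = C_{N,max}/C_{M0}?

0.594

At the optimum, C_{N,max}/C_{M0} = (k₁/k₂)^[k₂/(k₂−k₁)].
= (2.12/0.646)^(0.646/(0.646−2.12)) = (3.282)^(-0.4383) = 0.5940.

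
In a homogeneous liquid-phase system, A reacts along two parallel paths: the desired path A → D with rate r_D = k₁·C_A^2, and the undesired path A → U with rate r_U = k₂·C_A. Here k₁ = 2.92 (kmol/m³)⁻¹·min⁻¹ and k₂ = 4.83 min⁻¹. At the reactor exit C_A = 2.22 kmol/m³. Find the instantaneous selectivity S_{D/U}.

S_{D/U} = r_D/r_U = (k₁·C_A^2)/(k₂·C_A) = (k₁/k₂)·C_A.
= (2.92×2.220^2) / (4.83×2.220) = 14.39/10.72 = 1.34.
Since the desired path is higher order in A, keeping C_A high (PFR or concentrated feed) favours D.

1.34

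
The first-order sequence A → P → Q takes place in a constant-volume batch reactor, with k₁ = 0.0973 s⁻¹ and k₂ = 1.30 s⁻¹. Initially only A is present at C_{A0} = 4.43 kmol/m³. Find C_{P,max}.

0.269 kmol/m³

For a first-order series the maximum intermediate yield is C_{P,max}/C_{A0} = (k₁/k₂)^[k₂/(k₂−k₁)].
= (0.0973/1.30)^(1.30/(1.30−0.0973)) = (0.07485)^(1.081) = 0.06069.
C_{P,max} = 0.06069×4.43 = 0.269 kmol/m³.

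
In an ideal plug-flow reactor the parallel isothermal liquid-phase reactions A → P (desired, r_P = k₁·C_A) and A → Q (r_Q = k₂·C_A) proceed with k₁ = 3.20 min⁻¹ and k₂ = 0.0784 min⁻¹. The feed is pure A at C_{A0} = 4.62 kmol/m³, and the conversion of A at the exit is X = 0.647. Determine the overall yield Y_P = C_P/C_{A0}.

C_A = C_{A0}(1−X) = 1.631 kmol/m³.
Both paths are first order in A, so the instantaneous fraction to P is constant: dC_P/d(−C_A) = k₁/(k₁+k₂) = 0.9761.
C_P = 0.9761·(C_{A0}−C_A) = 0.9761×2.989 = 2.92 kmol/m³.
Y_P = C_P/C_{A0} = 2.918/4.62 = 0.632.

0.632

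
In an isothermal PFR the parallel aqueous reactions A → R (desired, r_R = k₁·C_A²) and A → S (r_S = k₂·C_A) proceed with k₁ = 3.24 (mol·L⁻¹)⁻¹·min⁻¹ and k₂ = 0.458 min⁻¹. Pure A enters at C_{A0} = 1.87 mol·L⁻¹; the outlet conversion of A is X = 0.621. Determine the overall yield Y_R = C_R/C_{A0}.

C_A = C_{A0}(1−X) = 0.7087 mol·L⁻¹.
Along a PFR/batch, dC_S/dC_A = −r_S/(r_R+r_S) = −k₂/(k₂+k₁·C_A).
Integrating from C_{A0} to C_A: C_S = (0.458/3.24)·ln[(0.458+3.24·1.87)/(0.458+3.24·0.709)] = 0.1414·ln(6.517/2.754) = 0.1217 mol·L⁻¹.
Then C_R = (C_{A0}−C_A) − C_S = 1.161 − 0.1217 = 1.040 mol·L⁻¹.
Y_R = C_R/C_{A0} = 1.040/1.87 = 0.556.

0.556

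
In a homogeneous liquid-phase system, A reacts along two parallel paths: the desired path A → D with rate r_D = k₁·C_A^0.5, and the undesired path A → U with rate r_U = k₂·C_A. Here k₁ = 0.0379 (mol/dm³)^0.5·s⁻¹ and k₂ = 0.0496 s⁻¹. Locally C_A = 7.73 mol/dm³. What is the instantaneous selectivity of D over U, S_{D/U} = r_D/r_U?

S_{D/U} = r_D/r_U = (k₁·C_A^0.5)/(k₂·C_A) = (k₁/k₂)·C_A^-0.5.
= (0.0379×7.730^0.5) / (0.0496×7.730) = 0.1054/0.3834 = 0.275.
The undesired path is higher order in A, so low C_A (CSTR or dilute feed) favours D.

0.275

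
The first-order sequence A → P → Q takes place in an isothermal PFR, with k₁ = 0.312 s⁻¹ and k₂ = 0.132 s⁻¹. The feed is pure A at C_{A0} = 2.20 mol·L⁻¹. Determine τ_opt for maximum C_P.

4.78 s

The intermediate peaks when r₁ = r₂, i.e. k₁e^(−k₁τ) = k₂e^(−k₂τ), giving τ_opt = ln(k₂/k₁)/(k₂−k₁).
= ln(0.132/0.312)/(0.132−0.312) = ln(0.4231)/-0.1800 = -0.8602/-0.1800 = 4.78 s.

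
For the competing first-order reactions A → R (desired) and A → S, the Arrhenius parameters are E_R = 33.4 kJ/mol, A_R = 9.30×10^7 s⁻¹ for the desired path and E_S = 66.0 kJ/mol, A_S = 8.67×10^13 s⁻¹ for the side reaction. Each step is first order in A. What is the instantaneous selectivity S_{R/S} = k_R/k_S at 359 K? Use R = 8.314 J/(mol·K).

0.0594

With equal orders, S_{R/S} = k_R/k_S = (A_R/A_S)·exp[(E_S−E_R)/(RT)].
(E_S−E_R)/(RT) = (66.0−33.4)×10³/(8.314×359) = 32600/2985 = 10.92.
k_R/k_S = (9.30×10^7/8.67×10^13)·exp(10.92) = 1.073×10^-6 × 55397 = 0.0594.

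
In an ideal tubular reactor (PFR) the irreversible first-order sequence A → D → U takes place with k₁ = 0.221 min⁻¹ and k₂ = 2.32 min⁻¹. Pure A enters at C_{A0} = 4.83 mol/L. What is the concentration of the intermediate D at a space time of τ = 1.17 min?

For first-order series with pure A initially, C_D(τ) = k₁C_{A0}/(k₂−k₁)·(e^(−k₁τ) − e^(−k₂τ)).
e^(−k₁τ) = e^(−0.221×1.17) = e^(−0.2586) = 0.7722; e^(−k₂τ) = e^(−2.714) = 0.06624.
C_D = 0.221×4.83/(2.32−0.221) × (0.7722−0.06624) = 0.5085×0.7059 = 0.3590 mol/L.

0.359 mol/L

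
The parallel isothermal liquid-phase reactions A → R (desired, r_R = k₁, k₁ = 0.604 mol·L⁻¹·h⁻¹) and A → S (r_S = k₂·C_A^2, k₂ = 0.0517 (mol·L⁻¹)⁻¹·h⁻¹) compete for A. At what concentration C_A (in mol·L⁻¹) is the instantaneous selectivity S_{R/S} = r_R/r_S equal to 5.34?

S_{R/S} = (k₁/k₂)·C_A^-2 ⇒ C_A = (S·k₂/k₁)^(-0.5).
= (5.34×0.0517/0.604)^(-0.5) = (0.4571)^(-0.5) = 1.48 mol·L⁻¹.

1.48 mol·L⁻¹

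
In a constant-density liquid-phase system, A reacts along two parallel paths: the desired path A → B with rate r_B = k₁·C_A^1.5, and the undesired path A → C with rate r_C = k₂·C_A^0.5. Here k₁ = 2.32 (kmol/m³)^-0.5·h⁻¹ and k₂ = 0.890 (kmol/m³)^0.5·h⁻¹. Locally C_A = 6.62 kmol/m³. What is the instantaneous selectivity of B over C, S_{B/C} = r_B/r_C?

17.3

S_{B/C} = r_B/r_C = (k₁·C_A^1.5)/(k₂·C_A^0.5) = (k₁/k₂)·C_A.
= (2.32×6.620^1.5) / (0.890×6.620^0.5) = 39.52/2.290 = 17.3.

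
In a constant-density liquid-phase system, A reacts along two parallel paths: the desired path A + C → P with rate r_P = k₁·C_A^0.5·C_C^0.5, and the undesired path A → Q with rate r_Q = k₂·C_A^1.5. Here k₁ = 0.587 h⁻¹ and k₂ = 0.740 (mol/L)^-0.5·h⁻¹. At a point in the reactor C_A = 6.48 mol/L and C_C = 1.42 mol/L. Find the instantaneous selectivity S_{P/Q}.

S_{P/Q} = r_P/r_Q = (k₁·C_A^0.5·C_C^0.5)/(k₂·C_A^1.5) = (k₁/k₂)·C_A⁻¹·C_C^0.5.
= (0.587×6.480^0.5×1.420^0.5) / (0.740×6.480^1.5) = 1.781/12.21 = 0.146.

0.146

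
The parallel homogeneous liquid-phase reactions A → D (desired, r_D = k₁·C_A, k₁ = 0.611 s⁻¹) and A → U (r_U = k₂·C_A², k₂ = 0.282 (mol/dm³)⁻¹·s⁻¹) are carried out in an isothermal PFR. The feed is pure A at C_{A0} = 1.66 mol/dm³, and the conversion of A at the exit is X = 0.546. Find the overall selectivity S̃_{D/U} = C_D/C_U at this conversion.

C_A = C_{A0}(1−X) = 0.7536 mol/dm³.
Along a PFR/batch, dC_D/dC_A = −r_D/(r_D+r_U) = −k₁/(k₁+k₂·C_A).
Integrating from C_{A0} to C_A: C_D = (0.611/0.282)·ln[(0.611+0.282·1.66)/(0.611+0.282·0.754)] = 2.167·ln(1.079/0.8235) = 0.5857 mol/dm³.
C_U = (C_{A0}−C_A)−C_D = 0.3207 mol/dm³; S̃_{D/U} = 0.5857/0.3207 = 1.83.

1.83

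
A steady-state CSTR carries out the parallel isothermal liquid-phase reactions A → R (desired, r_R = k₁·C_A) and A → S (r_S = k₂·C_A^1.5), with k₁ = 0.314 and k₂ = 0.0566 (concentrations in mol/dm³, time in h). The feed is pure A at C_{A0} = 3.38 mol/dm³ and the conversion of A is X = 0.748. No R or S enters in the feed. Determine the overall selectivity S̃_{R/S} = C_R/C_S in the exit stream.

6.01

Exit C_A = C_{A0}(1−X) = 3.38×0.252 = 0.8518 mol/dm³.
A CSTR operates uniformly at the exit composition, giving r_R = 0.2675 and r_S = 0.04449 (each k·C_A^n at C_A = 0.8518).
Overall selectivity = C_R/C_S = r_Rτ/(r_Sτ) = r_R/r_S = 6.01.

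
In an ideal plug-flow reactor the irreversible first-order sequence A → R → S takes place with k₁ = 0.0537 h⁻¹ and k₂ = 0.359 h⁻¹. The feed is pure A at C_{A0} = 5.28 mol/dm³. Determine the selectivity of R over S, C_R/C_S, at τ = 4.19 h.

Solving the coupled first-order balances gives C_R(τ) = [k₁/(k₂−k₁)]·C_{A0}·(e^(−k₁τ) − e^(−k₂τ)).
e^(−k₁τ) = e^(−0.0537×4.19) = e^(−0.2250) = 0.7985; e^(−k₂τ) = e^(−1.504) = 0.2222.
C_R = 0.0537×5.28/(0.359−0.0537) × (0.7985−0.2222) = 0.9287×0.5763 = 0.5352 mol/dm³.
C_A = C_{A0}e^(−k₁τ) = 4.216 mol/dm³, so C_S = C_{A0}−C_A−C_R = 0.5286 mol/dm³; C_R/C_S = 1.01.

1.01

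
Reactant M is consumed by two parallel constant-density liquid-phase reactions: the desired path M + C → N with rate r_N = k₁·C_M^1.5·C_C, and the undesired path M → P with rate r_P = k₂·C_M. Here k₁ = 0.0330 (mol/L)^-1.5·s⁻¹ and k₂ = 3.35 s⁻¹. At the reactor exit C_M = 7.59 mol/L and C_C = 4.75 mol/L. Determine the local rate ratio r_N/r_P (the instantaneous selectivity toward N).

S_{N/P} = r_N/r_P = (k₁·C_M^1.5·C_C)/(k₂·C_M) = (k₁/k₂)·C_M^0.5·C_C.
= (0.0330×7.590^1.5×4.750) / (3.35×7.590) = 3.278/25.43 = 0.129.

0.129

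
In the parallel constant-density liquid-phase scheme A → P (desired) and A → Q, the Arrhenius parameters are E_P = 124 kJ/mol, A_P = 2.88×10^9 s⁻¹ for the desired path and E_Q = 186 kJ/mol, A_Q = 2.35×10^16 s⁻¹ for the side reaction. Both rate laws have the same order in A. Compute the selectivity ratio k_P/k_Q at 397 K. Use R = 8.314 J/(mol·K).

17.6

k_P/k_Q = (A_P/A_Q)·exp[−(E_P−E_Q)/(RT)] = (A_P/A_Q)·exp[(E_Q−E_P)/(RT)].
(E_Q−E_P)/(RT) = (186−124)×10³/(8.314×397) = 62000/3301 = 18.78.
k_P/k_Q = (2.88×10^9/2.35×10^16)·exp(18.78) = 1.226×10^-7 × 1.438×10^8 = 17.6.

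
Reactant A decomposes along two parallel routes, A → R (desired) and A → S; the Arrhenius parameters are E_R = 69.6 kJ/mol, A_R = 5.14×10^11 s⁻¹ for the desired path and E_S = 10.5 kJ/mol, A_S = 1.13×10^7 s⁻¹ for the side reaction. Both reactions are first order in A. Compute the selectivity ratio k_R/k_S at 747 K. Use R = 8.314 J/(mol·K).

With equal orders, S_{R/S} = k_R/k_S = (A_R/A_S)·exp[(E_S−E_R)/(RT)].
(E_S−E_R)/(RT) = (10.5−69.6)×10³/(8.314×747) = -59100/6211 = -9.516.
k_R/k_S = (5.14×10^11/1.13×10^7)·exp(-9.516) = 45487 × 7.366×10^-5 = 3.35.

3.35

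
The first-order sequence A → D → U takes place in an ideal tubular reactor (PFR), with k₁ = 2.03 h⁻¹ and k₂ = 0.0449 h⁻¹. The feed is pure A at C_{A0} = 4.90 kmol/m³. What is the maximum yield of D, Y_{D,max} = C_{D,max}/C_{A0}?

At the optimum, C_{D,max}/C_{A0} = (k₁/k₂)^[k₂/(k₂−k₁)].
= (2.03/0.0449)^(0.0449/(0.0449−2.03)) = (45.21)^(-0.02262) = 0.9174.

0.917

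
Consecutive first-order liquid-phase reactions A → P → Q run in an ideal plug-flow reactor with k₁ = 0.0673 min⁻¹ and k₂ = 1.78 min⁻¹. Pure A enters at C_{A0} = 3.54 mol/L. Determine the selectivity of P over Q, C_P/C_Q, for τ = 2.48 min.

0.271

For first-order series with pure A initially, C_P(τ) = k₁C_{A0}/(k₂−k₁)·(e^(−k₁τ) − e^(−k₂τ)).
e^(−k₁τ) = e^(−0.0673×2.48) = e^(−0.1669) = 0.8463; e^(−k₂τ) = e^(−4.414) = 0.01210.
C_P = 0.0673×3.54/(1.78−0.0673) × (0.8463−0.01210) = 0.1391×0.8342 = 0.1160 mol/L.
C_A = C_{A0}e^(−k₁τ) = 2.996 mol/L, so C_Q = C_{A0}−C_A−C_P = 0.4281 mol/L; C_P/C_Q = 0.271.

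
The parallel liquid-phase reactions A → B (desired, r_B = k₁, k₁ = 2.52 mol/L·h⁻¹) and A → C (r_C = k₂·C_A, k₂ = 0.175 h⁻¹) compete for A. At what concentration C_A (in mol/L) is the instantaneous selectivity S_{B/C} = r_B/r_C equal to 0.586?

S_{B/C} = (k₁/k₂)·C_A⁻¹ ⇒ C_A = (S·k₂/k₁)^(-1).
= (0.586×0.175/2.52)^(-1) = (0.04069)^(-1) = 24.6 mol/L.

24.6 mol/L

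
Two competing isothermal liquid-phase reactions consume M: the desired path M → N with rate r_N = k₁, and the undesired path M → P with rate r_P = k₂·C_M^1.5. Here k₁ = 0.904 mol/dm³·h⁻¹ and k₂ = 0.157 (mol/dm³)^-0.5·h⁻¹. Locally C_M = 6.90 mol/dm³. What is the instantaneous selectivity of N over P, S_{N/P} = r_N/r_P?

0.318

S_{N/P} = r_N/r_P = (k₁)/(k₂·C_M^1.5) = (k₁/k₂)·C_M^-1.5.
= (0.904) / (0.157×6.900^1.5) = 0.9040/2.846 = 0.318.
The undesired path is higher order in M, so low C_M (CSTR or dilute feed) favours N.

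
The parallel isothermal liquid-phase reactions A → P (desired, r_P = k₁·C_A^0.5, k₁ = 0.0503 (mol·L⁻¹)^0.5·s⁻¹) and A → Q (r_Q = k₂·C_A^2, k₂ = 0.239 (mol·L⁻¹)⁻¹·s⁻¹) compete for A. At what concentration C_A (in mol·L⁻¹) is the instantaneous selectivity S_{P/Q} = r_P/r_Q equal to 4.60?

0.128 mol·L⁻¹

S_{P/Q} = (k₁/k₂)·C_A^-1.5 ⇒ C_A = (S·k₂/k₁)^(1/(-1.5)).
= (4.60×0.239/0.0503)^(-0.6667) = (21.86)^(-0.6667) = 0.128 mol·L⁻¹.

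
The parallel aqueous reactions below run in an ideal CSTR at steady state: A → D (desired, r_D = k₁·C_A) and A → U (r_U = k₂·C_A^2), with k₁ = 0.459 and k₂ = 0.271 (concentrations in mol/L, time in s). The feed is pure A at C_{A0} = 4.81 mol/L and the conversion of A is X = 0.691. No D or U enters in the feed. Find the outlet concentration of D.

1.77 mol/L

Exit C_A = C_{A0}(1−X) = 4.81×0.309 = 1.486 mol/L.
A CSTR operates uniformly at the exit composition, giving r_D = 0.6822 and r_U = 0.5987 (each k·C_A^n at C_A = 1.486).
Fraction of consumed A going to D: r_D/(r_D+r_U) = 0.5326.
C_D = 0.5326·C_{A0}·X = 0.5326×4.81×0.691 = 1.77 mol/L.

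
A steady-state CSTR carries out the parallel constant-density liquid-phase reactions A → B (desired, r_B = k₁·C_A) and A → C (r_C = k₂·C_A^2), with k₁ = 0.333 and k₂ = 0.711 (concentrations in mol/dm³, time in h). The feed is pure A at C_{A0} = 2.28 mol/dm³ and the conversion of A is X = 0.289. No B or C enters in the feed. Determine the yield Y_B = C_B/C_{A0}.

0.0648

Exit C_A = C_{A0}(1−X) = 2.28×0.711 = 1.621 mol/dm³.
In a CSTR the entire volume is at exit conditions, so r_B = 0.333×1.621 = 0.5398 and r_C = 0.711×1.621^2 = 1.868.
Fraction of consumed A going to B: r_B/(r_B+r_C) = 0.2242.
C_B = 0.2242·C_{A0}·X = 0.2242×2.28×0.289 = 0.148 mol/dm³; Y_B = C_B/C_{A0} = 0.0648.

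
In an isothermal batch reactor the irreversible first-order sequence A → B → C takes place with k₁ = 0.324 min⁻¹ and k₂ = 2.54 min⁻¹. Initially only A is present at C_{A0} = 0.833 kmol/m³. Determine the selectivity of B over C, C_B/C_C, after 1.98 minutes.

0.191

The intermediate concentration in a first-order A→B→C sequence is C_B = k₁C_{A0}(e^(−k₁t) − e^(−k₂t))/(k₂−k₁).
e^(−k₁t) = e^(−0.324×1.98) = e^(−0.6415) = 0.5265; e^(−k₂t) = e^(−5.029) = 0.006544.
C_B = 0.324×0.833/(2.54−0.324) × (0.5265−0.006544) = 0.1218×0.5199 = 0.06333 kmol/m³.
C_A = C_{A0}e^(−k₁t) = 0.4386 kmol/m³, so C_C = C_{A0}−C_A−C_B = 0.3311 kmol/m³; C_B/C_C = 0.191.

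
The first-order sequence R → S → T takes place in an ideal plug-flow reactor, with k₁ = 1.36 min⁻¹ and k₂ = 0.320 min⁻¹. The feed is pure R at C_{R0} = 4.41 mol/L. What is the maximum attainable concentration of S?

2.83 mol/L

Evaluating C_S at τ_opt = ln(k₂/k₁)/(k₂−k₁) gives C_{S,max}/C_{R0} = (k₁/k₂)^[k₂/(k₂−k₁)].
= (1.36/0.320)^(0.320/(0.320−1.36)) = (4.250)^(-0.3077) = 0.6407.
C_{S,max} = 0.6407×4.41 = 2.83 mol/L.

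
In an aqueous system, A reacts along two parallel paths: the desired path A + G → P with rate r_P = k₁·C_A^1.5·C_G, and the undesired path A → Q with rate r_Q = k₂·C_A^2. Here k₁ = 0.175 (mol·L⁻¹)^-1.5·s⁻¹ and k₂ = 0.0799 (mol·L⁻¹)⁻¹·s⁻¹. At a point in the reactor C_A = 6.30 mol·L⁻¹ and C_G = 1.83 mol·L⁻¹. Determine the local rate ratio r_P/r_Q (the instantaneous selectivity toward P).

1.60

S_{P/Q} = r_P/r_Q = (k₁·C_A^1.5·C_G)/(k₂·C_A^2) = (k₁/k₂)·C_A^-0.5·C_G.
= (0.175×6.300^1.5×1.830) / (0.0799×6.300^2) = 5.064/3.171 = 1.60.
The undesired path is higher order in A, so low C_A (CSTR or dilute feed) favours P.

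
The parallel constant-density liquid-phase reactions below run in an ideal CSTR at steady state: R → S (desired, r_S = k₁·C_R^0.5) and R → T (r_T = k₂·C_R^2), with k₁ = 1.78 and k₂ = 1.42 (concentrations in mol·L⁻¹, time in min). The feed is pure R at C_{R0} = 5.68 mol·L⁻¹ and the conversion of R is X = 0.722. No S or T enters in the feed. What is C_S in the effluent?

Exit C_R = C_{R0}(1−X) = 5.68×0.278 = 1.579 mol·L⁻¹.
A CSTR operates uniformly at the exit composition, giving r_S = 2.237 and r_T = 3.541 (each k·C_R^n at C_R = 1.579).
Fraction of consumed R going to S: r_S/(r_S+r_T) = 0.3872.
C_S = 0.3872·C_{R0}·X = 0.3872×5.68×0.722 = 1.59 mol·L⁻¹.

1.59 mol·L⁻¹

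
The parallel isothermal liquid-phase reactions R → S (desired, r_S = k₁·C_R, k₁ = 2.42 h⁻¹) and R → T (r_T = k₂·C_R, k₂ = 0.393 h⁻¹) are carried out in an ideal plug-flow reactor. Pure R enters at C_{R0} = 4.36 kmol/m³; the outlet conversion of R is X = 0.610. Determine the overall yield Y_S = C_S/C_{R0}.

0.525

C_R = C_{R0}(1−X) = 1.700 kmol/m³.
Both paths are first order in R, so the instantaneous fraction to S is constant: dC_S/d(−C_R) = k₁/(k₁+k₂) = 0.8603.
C_S = 0.8603·(C_{R0}−C_R) = 0.8603×2.660 = 2.29 kmol/m³.
Y_S = C_S/C_{R0} = 2.288/4.36 = 0.525.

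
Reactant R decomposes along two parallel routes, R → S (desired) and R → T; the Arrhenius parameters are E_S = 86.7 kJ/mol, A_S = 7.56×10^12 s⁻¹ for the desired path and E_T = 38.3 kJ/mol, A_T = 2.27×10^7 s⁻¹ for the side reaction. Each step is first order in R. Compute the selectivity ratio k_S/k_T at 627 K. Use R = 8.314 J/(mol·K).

With equal orders, S_{S/T} = k_S/k_T = (A_S/A_T)·exp[(E_T−E_S)/(RT)].
(E_T−E_S)/(RT) = (38.3−86.7)×10³/(8.314×627) = -48400/5213 = -9.285.
k_S/k_T = (7.56×10^12/2.27×10^7)·exp(-9.285) = 3.330×10^5 × 9.283×10^-5 = 30.9.

30.9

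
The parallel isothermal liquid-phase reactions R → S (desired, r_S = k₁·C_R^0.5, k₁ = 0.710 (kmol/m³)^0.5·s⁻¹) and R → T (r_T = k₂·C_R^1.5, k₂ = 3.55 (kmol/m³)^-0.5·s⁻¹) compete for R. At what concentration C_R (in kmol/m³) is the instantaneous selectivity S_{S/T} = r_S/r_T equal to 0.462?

S_{S/T} = (k₁/k₂)·C_R⁻¹ ⇒ C_R = (S·k₂/k₁)^(-1).
= (0.462×3.55/0.710)^(-1) = (2.310)^(-1) = 0.433 kmol/m³.

0.433 kmol/m³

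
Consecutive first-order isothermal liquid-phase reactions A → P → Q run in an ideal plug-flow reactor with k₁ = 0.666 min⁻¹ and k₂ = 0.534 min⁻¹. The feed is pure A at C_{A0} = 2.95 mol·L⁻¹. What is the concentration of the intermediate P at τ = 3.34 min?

0.892 mol·L⁻¹

The intermediate concentration in a first-order A→B→C sequence is C_P = k₁C_{A0}(e^(−k₁τ) − e^(−k₂τ))/(k₂−k₁).
e^(−k₁τ) = e^(−0.666×3.34) = e^(−2.224) = 0.1081; e^(−k₂τ) = e^(−1.784) = 0.1680.
C_P = 0.666×2.95/(0.534−0.666) × (0.1081−0.1680) = (-14.88)×(-0.05991) = 0.8917 mol·L⁻¹.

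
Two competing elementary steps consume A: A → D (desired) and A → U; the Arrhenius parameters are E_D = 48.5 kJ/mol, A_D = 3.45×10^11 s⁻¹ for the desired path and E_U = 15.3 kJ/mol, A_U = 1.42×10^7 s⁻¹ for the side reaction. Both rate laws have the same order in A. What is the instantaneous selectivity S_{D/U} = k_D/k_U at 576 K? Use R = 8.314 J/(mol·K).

23.7

k_D/k_U = (A_D/A_U)·exp[−(E_D−E_U)/(RT)] = (A_D/A_U)·exp[(E_U−E_D)/(RT)].
(E_U−E_D)/(RT) = (15.3−48.5)×10³/(8.314×576) = -33200/4789 = -6.933.
k_D/k_U = (3.45×10^11/1.42×10^7)·exp(-6.933) = 24296 × 9.753×10^-4 = 23.7.
Since E_D > E_U, raising the temperature improves selectivity toward D.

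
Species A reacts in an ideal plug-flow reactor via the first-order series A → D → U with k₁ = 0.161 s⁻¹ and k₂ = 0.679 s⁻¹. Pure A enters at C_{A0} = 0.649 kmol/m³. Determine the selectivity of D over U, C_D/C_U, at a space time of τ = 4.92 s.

For first-order series with pure A initially, C_D(τ) = k₁C_{A0}/(k₂−k₁)·(e^(−k₁τ) − e^(−k₂τ)).
e^(−k₁τ) = e^(−0.161×4.92) = e^(−0.7921) = 0.4529; e^(−k₂τ) = e^(−3.341) = 0.03541.
C_D = 0.161×0.649/(0.679−0.161) × (0.4529−0.03541) = 0.2017×0.4175 = 0.08421 kmol/m³.
C_A = C_{A0}e^(−k₁τ) = 0.2939 kmol/m³, so C_U = C_{A0}−C_A−C_D = 0.2709 kmol/m³; C_D/C_U = 0.311.

0.311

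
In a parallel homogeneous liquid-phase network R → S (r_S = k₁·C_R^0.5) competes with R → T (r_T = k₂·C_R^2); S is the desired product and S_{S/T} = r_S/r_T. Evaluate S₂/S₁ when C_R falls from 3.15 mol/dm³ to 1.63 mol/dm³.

2.69

S_{S/T} = (k₁/k₂)·C_R^-1.5, so S₂/S₁ = (C_{R,2}/C_{R,1})^-1.5.
= (1.63/3.15)^(-1.5) = (0.5175)^(-1.5) = 2.69.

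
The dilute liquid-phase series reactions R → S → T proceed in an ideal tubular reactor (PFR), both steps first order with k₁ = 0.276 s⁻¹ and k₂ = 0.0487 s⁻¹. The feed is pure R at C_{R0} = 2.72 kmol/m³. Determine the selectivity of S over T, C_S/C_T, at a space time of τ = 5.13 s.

6.13

Solving the coupled first-order balances gives C_S(τ) = [k₁/(k₂−k₁)]·C_{R0}·(e^(−k₁τ) − e^(−k₂τ)).
e^(−k₁τ) = e^(−0.276×5.13) = e^(−1.416) = 0.2427; e^(−k₂τ) = e^(−0.2498) = 0.7789.
C_S = 0.276×2.72/(0.0487−0.276) × (0.2427−0.7789) = (-3.303)×(-0.5362) = 1.771 kmol/m³.
C_R = C_{R0}e^(−k₁τ) = 0.6602 kmol/m³, so C_T = C_{R0}−C_R−C_S = 0.2888 kmol/m³; C_S/C_T = 6.13.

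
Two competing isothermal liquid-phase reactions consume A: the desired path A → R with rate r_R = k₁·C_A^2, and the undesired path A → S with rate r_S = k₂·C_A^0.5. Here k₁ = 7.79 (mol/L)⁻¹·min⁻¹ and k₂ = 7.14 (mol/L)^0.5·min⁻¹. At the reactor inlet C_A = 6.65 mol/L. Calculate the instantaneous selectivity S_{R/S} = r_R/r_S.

18.7

S_{R/S} = r_R/r_S = (k₁·C_A^2)/(k₂·C_A^0.5) = (k₁/k₂)·C_A^1.5.
= (7.79×6.650^2) / (7.14×6.650^0.5) = 344.5/18.41 = 18.7.
Since the desired path is higher order in A, keeping C_A high (PFR or concentrated feed) favours R.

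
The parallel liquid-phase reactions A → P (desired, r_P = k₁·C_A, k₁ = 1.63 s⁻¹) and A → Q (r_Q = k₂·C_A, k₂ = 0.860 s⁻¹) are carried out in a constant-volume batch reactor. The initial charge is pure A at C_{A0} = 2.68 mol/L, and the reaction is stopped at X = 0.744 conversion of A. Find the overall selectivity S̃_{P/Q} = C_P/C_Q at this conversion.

1.90

C_A = C_{A0}(1−X) = 0.6861 mol/L.
Both paths are first order in A, so the instantaneous fraction to P is constant: dC_P/d(−C_A) = k₁/(k₁+k₂) = 0.6546.
C_P = 0.6546·(C_{A0}−C_A) = 0.6546×1.994 = 1.31 mol/L.
C_Q = (C_{A0}−C_A)−C_P = 0.6887 mol/L; S̃_{P/Q} = 1.305/0.6887 = 1.90.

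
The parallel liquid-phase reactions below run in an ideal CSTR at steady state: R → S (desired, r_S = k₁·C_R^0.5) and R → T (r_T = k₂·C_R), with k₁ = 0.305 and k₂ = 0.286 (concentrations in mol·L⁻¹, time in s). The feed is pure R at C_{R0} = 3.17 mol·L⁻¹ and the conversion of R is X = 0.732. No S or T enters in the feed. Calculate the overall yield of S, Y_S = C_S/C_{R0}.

0.393

Exit C_R = C_{R0}(1−X) = 3.17×0.268 = 0.8496 mol·L⁻¹.
In a CSTR the entire volume is at exit conditions, so r_S = 0.305×0.8496^0.5 = 0.2811 and r_T = 0.286×0.8496 = 0.2430.
Fraction of consumed R going to S: r_S/(r_S+r_T) = 0.5364.
C_S = 0.5364·C_{R0}·X = 0.5364×3.17×0.732 = 1.24 mol·L⁻¹; Y_S = C_S/C_{R0} = 0.393.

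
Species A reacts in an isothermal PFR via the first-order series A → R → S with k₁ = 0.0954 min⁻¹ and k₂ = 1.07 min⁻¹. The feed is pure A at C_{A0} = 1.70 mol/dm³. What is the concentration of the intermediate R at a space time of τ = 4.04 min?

The intermediate concentration in a first-order A→B→C sequence is C_R = k₁C_{A0}(e^(−k₁τ) − e^(−k₂τ))/(k₂−k₁).
e^(−k₁τ) = e^(−0.0954×4.04) = e^(−0.3854) = 0.6802; e^(−k₂τ) = e^(−4.323) = 0.01326.
C_R = 0.0954×1.70/(1.07−0.0954) × (0.6802−0.01326) = 0.1664×0.6669 = 0.1110 mol/dm³.

0.111 mol/dm³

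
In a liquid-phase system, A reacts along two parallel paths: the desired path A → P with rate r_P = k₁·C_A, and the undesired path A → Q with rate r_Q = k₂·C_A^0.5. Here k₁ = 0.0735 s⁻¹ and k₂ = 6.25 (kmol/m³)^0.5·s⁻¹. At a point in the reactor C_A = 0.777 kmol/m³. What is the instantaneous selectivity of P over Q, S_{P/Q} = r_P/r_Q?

S_{P/Q} = r_P/r_Q = (k₁·C_A)/(k₂·C_A^0.5) = (k₁/k₂)·C_A^0.5.
= (0.0735×0.7770) / (6.25×0.7770^0.5) = 0.05711/5.509 = 0.0104.

0.0104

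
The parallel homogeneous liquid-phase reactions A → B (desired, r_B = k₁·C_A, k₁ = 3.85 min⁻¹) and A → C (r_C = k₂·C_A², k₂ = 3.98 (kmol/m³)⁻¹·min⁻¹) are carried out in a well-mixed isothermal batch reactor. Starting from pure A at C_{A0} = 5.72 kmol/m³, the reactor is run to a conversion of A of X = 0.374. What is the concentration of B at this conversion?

0.373 kmol/m³

C_A = C_{A0}(1−X) = 3.581 kmol/m³.
Along a PFR/batch, dC_B/dC_A = −r_B/(r_B+r_C) = −k₁/(k₁+k₂·C_A).
Integrating from C_{A0} to C_A: C_B = (3.85/3.98)·ln[(3.85+3.98·5.72)/(3.85+3.98·3.58)] = 0.9673·ln(26.62/18.10) = 0.3729 kmol/m³.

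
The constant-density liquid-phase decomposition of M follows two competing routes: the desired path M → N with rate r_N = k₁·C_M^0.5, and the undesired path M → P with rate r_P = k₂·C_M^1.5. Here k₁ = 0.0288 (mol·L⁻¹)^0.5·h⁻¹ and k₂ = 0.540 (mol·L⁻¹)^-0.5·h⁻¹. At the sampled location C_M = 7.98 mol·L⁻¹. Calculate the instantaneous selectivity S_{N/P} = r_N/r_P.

0.00668

S_{N/P} = r_N/r_P = (k₁·C_M^0.5)/(k₂·C_M^1.5) = (k₁/k₂)·C_M⁻¹.
= (0.0288×7.980^0.5) / (0.540×7.980^1.5) = 0.08136/12.17 = 0.00668.
The undesired path is higher order in M, so low C_M (CSTR or dilute feed) favours N.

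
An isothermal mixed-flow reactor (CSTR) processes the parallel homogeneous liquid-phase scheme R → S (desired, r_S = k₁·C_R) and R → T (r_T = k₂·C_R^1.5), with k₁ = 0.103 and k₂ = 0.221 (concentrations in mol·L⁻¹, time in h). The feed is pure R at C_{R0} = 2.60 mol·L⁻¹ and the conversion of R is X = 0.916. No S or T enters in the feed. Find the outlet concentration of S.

Exit C_R = C_{R0}(1−X) = 2.60×0.0840 = 0.2184 mol·L⁻¹.
In a CSTR the entire volume is at exit conditions, so r_S = 0.103×0.2184 = 0.02250 and r_T = 0.221×0.2184^1.5 = 0.02256.
Fraction of consumed R going to S: r_S/(r_S+r_T) = 0.4993.
C_S = 0.4993·C_{R0}·X = 0.4993×2.60×0.916 = 1.19 mol·L⁻¹.

1.19 mol·L⁻¹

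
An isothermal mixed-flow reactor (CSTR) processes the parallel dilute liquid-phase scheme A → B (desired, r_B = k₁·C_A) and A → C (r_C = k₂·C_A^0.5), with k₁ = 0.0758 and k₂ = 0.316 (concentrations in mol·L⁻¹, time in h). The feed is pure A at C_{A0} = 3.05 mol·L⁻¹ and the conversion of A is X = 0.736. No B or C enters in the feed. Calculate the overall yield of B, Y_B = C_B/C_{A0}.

0.130

Exit C_A = C_{A0}(1−X) = 3.05×0.264 = 0.8052 mol·L⁻¹.
In a CSTR the entire volume is at exit conditions, so r_B = 0.0758×0.8052 = 0.06103 and r_C = 0.316×0.8052^0.5 = 0.2836.
Fraction of consumed A going to B: r_B/(r_B+r_C) = 0.1771.
C_B = 0.1771·C_{A0}·X = 0.1771×3.05×0.736 = 0.398 mol·L⁻¹; Y_B = C_B/C_{A0} = 0.130.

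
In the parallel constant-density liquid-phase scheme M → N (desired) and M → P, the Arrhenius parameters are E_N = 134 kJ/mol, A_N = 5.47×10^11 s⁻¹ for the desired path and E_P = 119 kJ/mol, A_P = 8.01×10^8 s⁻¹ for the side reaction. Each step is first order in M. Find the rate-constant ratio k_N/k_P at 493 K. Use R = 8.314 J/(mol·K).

Since both paths have the same order in M, the concentration cancels and S_{N/P} = k_N/k_P = (A_N/A_P)·exp[(E_P−E_N)/(RT)].
(E_P−E_N)/(RT) = (119−134)×10³/(8.314×493) = -15000/4099 = -3.660.
k_N/k_P = (5.47×10^11/8.01×10^8)·exp(-3.660) = 682.9 × 0.02574 = 17.6.

17.6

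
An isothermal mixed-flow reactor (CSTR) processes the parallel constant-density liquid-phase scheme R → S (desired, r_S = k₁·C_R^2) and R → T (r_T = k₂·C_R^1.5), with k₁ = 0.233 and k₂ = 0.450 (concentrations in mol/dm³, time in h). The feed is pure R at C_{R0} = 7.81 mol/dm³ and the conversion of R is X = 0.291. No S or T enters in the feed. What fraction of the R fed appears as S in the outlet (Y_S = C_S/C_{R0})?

0.160

Exit C_R = C_{R0}(1−X) = 7.81×0.709 = 5.537 mol/dm³.
In a CSTR the entire volume is at exit conditions, so r_S = 0.233×5.537^2 = 7.144 and r_T = 0.450×5.537^1.5 = 5.864.
Fraction of consumed R going to S: r_S/(r_S+r_T) = 0.5492.
C_S = 0.5492·C_{R0}·X = 0.5492×7.81×0.291 = 1.25 mol/dm³; Y_S = C_S/C_{R0} = 0.160.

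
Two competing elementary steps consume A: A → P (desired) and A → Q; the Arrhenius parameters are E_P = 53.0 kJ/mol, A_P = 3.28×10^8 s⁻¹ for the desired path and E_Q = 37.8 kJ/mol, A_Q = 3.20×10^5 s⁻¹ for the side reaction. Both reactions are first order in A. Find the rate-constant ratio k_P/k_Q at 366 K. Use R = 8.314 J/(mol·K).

With equal orders, S_{P/Q} = k_P/k_Q = (A_P/A_Q)·exp[(E_Q−E_P)/(RT)].
(E_Q−E_P)/(RT) = (37.8−53.0)×10³/(8.314×366) = -15200/3043 = -4.995.
k_P/k_Q = (3.28×10^8/3.20×10^5)·exp(-4.995) = 1025 × 0.006770 = 6.94.

6.94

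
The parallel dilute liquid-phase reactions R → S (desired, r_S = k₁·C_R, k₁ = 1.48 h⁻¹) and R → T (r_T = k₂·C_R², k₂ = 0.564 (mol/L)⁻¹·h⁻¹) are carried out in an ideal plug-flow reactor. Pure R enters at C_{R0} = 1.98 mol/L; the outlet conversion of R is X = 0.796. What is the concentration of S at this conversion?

C_R = C_{R0}(1−X) = 0.4039 mol/L.
Along a PFR/batch, dC_S/dC_R = −r_S/(r_S+r_T) = −k₁/(k₁+k₂·C_R).
Integrating from C_{R0} to C_R: C_S = (1.48/0.564)·ln[(1.48+0.564·1.98)/(1.48+0.564·0.404)] = 2.624·ln(2.597/1.708) = 1.100 mol/L.

1.10 mol/L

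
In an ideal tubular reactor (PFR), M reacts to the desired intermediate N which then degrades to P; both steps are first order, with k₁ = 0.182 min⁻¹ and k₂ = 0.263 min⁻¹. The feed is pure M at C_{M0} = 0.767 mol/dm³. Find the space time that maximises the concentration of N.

For first-order series the maximum of C_N occurs at τ_opt = ln(k₂/k₁)/(k₂−k₁).
= ln(0.263/0.182)/(0.263−0.182) = ln(1.445)/0.08100 = 0.3681/0.08100 = 4.55 min.

4.55 min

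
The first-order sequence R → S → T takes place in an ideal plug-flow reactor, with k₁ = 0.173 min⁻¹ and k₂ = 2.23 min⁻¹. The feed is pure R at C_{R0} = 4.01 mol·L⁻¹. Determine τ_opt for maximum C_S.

The intermediate peaks when r₁ = r₂, i.e. k₁e^(−k₁τ) = k₂e^(−k₂τ), giving τ_opt = ln(k₂/k₁)/(k₂−k₁).
= ln(2.23/0.173)/(2.23−0.173) = ln(12.89)/2.057 = 2.556/2.057 = 1.24 min.

1.24 min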